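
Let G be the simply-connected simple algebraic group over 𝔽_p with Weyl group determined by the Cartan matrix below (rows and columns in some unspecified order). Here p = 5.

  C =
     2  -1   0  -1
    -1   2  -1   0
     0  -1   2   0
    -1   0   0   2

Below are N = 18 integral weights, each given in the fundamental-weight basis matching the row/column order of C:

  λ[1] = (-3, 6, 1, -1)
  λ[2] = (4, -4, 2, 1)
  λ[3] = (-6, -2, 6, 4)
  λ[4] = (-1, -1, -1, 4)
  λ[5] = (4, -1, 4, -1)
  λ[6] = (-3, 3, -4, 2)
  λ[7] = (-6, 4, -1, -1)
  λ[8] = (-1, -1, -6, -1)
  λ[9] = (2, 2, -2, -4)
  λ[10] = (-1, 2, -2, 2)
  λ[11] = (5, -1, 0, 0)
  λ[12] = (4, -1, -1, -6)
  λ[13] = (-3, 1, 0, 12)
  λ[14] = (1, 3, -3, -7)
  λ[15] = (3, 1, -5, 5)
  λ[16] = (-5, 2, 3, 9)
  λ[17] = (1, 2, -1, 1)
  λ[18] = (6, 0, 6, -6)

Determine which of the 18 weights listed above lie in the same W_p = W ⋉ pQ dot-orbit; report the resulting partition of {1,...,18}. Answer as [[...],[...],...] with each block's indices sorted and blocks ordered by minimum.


Cartan matrix: type A_4 (|W|=120); un-permuting the 4 rows.

Each λ_j+ρ reduced to Ā_5; 4-tuples below use C's row order:

  λ_1+ρ ↦ (2, 1, 2, 0)
  λ_2+ρ ↦ (2, 1, 2, 0)
  λ_3+ρ ↦ (1, 3, 1, 0)
  λ_4+ρ ↦ (0, 0, 0, 5)
  λ_5+ρ ↦ (0, 0, 0, 5)
  λ_6+ρ ↦ (1, 1, 2, 1)
  λ_7+ρ ↦ (0, 0, 0, 5)
  λ_8+ρ ↦ (0, 0, 0, 5)
  λ_9+ρ ↦ (0, 2, 0, 2)
  λ_10+ρ ↦ (0, 2, 0, 2)
  λ_11+ρ ↦ (2, 1, 1, 1)
  λ_12+ρ ↦ (0, 0, 0, 5)
  λ_13+ρ ↦ (1, 1, 2, 1)
  λ_14+ρ ↦ (2, 1, 1, 1)
  λ_15+ρ ↦ (1, 1, 2, 1)
  λ_16+ρ ↦ (2, 1, 1, 1)
  λ_17+ρ ↦ (2, 1, 2, 0)
  λ_18+ρ ↦ (2, 1, 2, 0)

Linkage partition of the 18 weights (6 classes, p=5):

[[1, 2, 17, 18], [3], [4, 5, 7, 8, 12], [6, 13, 15], [9, 10], [11, 14, 16]]


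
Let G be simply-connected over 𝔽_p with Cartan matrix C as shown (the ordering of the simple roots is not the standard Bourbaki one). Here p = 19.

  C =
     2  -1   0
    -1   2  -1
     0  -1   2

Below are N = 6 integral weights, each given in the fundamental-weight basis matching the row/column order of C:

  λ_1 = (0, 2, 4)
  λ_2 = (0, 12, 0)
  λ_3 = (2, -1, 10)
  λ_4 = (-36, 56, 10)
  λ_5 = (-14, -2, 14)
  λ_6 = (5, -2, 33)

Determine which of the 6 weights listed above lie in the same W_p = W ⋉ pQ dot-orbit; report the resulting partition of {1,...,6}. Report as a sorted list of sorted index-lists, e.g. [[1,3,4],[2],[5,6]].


Root system A_3: the 3×3 matrix C matches after relabeling.

Ā_19 reps of the 6 weights (A_3, coords as presented):

    λ_1+ρ ↦ (1, 3, 5)
    λ_2+ρ ↦ (1, 13, 1)
    λ_3+ρ ↦ (3, 0, 11)
    λ_4+ρ ↦ (3, 0, 11)
    λ_5+ρ ↦ (1, 13, 1)
    λ_6+ρ ↦ (1, 13, 1)

3 distinct reps among the 6 weights ⇒ 3 W_19-linkage classes:

[[1], [2, 5, 6], [3, 4]]


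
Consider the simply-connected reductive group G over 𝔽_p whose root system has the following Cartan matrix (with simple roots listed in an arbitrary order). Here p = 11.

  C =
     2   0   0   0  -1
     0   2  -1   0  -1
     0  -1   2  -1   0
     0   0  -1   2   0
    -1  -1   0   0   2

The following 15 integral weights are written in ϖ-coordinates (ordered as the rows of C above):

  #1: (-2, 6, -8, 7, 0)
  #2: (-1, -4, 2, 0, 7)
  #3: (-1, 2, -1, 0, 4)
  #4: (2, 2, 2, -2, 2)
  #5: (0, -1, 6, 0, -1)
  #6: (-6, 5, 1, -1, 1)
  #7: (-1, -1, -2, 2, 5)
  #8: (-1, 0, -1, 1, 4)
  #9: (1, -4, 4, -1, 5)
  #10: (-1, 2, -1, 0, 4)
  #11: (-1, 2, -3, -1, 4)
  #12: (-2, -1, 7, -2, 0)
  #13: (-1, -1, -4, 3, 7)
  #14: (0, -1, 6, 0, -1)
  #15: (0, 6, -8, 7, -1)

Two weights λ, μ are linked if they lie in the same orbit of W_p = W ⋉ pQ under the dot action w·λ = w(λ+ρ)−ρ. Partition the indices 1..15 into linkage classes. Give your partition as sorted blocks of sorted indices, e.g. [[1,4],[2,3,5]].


Type A_5, rank 5, |W|=720; reorder rows/cols to standard.

Ā_11 reps of the 15 weights (A_5, coords as presented):

    1: (1, 0, 7, 1, 0)
    2: (0, 3, 0, 1, 5)
    3: (0, 3, 0, 1, 5)
    4: (2, 3, 2, 0, 3)
    5: (1, 0, 7, 1, 0)
    6: (2, 3, 2, 0, 3)
    7: (0, 1, 0, 2, 5)
    8: (0, 1, 0, 2, 5)
    9: (2, 3, 2, 0, 3)
    10: (0, 3, 0, 1, 5)
    11: (0, 1, 0, 2, 5)
    12: (1, 0, 7, 1, 0)
    13: (0, 3, 0, 1, 5)
    14: (1, 0, 7, 1, 0)
    15: (1, 0, 7, 1, 0)

Partition of {1..15} into 4 W_11-dot-orbits:

[[1, 5, 12, 14, 15], [2, 3, 10, 13], [4, 6, 9], [7, 8, 11]]


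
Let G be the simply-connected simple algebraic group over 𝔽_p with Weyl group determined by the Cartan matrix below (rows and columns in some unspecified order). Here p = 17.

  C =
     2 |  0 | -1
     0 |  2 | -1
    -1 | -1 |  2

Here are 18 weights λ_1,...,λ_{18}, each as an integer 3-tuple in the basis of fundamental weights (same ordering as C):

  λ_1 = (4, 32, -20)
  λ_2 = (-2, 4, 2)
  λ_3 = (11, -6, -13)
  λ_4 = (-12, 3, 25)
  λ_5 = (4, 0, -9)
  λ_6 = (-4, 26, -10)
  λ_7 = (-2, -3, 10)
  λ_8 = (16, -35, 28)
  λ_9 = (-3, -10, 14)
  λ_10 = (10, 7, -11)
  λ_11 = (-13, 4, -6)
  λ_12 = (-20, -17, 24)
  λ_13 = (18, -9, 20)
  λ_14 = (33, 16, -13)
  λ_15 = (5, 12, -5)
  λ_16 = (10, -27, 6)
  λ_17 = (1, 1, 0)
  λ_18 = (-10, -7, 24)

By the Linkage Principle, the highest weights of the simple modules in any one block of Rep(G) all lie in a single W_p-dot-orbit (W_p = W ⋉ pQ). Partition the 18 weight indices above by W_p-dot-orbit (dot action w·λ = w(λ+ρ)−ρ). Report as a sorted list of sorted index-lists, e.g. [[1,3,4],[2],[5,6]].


A_3 Cartan matrix, 3 simple roots permuted; ρ=(1,1,1).

Ā_17 reps of the 18 weights (A_3, coords as presented):

  [1] (2, 2, 1);  [2] (1, 5, 2);  [3] (5, 12, 0);  [4] (2, 9, 4);  [5] (1, 5, 2);  [6] (1, 5, 2);  [7] (1, 2, 8);  [8] (5, 12, 0);  [9] (2, 9, 4);  [10] (1, 2, 8);  [11] (5, 12, 0);  [12] (1, 2, 8);  [13] (2, 9, 4);  [14] (5, 12, 0);  [15] (2, 9, 4);  [16] (1, 2, 8);  [17] (2, 2, 1);  [18] (1, 2, 8)

5 distinct reps among the 18 weights ⇒ 5 W_17-linkage classes:

[[1, 17], [2, 5, 6], [3, 8, 11, 14], [4, 9, 13, 15], [7, 10, 12, 16, 18]]


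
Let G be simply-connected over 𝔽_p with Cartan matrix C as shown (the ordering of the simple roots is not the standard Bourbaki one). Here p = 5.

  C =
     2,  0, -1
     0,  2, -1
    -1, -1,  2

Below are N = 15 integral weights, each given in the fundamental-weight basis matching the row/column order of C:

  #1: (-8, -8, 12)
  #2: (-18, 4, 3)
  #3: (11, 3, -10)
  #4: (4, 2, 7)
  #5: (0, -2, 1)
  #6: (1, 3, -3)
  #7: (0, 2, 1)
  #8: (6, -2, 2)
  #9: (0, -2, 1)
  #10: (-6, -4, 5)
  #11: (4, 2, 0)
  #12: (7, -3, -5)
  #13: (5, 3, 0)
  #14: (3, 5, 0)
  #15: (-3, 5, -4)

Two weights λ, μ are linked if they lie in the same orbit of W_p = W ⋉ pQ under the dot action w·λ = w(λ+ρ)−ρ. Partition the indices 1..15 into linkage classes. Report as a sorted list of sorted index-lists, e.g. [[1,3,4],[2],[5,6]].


C ↔ A_3 under row/col permutation; |W(A_3)| = 24.

Alcove-folded reps (p=5, 15 weights, presented ϖ-order):

  λ_1+ρ ↦ (1, 1, 1) · λ_2+ρ ↦ (2, 0, 2) · λ_3+ρ ↦ (2, 0, 2) · λ_4+ρ ↦ (2, 0, 2) · λ_5+ρ ↦ (1, 1, 1) · λ_6+ρ ↦ (0, 2, 2) · λ_7+ρ ↦ (0, 2, 2) · λ_8+ρ ↦ (0, 2, 2) · λ_9+ρ ↦ (1, 1, 1) · λ_10+ρ ↦ (2, 0, 2) · λ_11+ρ ↦ (1, 1, 0) · λ_12+ρ ↦ (1, 1, 1) · λ_13+ρ ↦ (1, 1, 0) · λ_14+ρ ↦ (1, 1, 0) · λ_15+ρ ↦ (2, 0, 2)

These 15 weights hit 4 W_5-dot-orbits; sizes (4, 5, 3, 3):

[[1, 5, 9, 12], [2, 3, 4, 10, 15], [6, 7, 8], [11, 13, 14]]


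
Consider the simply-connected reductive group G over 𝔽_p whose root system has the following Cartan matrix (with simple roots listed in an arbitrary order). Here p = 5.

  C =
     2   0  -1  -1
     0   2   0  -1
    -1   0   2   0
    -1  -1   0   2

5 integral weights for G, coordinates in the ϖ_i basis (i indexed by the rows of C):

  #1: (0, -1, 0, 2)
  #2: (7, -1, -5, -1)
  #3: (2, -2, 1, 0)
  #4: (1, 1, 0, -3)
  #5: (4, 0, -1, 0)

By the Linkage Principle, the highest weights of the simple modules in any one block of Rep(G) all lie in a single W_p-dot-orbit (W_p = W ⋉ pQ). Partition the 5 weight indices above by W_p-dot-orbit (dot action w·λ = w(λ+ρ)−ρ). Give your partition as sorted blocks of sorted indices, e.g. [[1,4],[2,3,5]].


Root system A_4: the 4×4 matrix C matches after relabeling.

Ā_5 reps of the 5 weights (A_4, coords as presented):

    1: (1, 0, 1, 3)
    2: (1, 0, 1, 3)
    3: (3, 0, 1, 0)
    4: (0, 0, 1, 2)
    5: (3, 0, 1, 0)

Partition of {1..5} into 3 W_5-dot-orbits:

[[1, 2], [3, 5], [4]]


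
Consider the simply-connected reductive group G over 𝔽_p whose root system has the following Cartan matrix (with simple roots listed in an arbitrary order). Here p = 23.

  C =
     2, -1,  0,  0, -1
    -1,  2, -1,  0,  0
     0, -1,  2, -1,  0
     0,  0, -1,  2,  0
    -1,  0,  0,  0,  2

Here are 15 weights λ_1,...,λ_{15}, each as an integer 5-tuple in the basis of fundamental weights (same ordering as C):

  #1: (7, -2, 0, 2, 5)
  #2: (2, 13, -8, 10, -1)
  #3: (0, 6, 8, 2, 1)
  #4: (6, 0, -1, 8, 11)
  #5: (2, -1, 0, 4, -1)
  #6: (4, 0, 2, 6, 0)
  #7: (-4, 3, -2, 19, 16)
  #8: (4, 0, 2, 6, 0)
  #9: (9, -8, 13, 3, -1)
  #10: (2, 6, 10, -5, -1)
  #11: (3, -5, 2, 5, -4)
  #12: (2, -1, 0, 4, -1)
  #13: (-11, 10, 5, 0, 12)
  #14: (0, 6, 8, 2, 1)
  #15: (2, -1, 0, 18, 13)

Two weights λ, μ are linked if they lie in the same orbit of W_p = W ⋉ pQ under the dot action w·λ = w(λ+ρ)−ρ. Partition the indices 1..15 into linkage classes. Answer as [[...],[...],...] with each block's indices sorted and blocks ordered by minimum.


Dynkin diagram of C (from the 8 off-diagonal −1 entries): A_5.

Ā_23 reps of the 15 weights (A_5, coords as presented):

    λ_1 → (7, 1, 0, 3, 6)
    λ_2 → (3, 7, 7, 4, 0)
    λ_3 → (1, 7, 9, 3, 2)
    λ_4 → (7, 1, 0, 3, 6)
    λ_5 → (3, 0, 1, 5, 0)
    λ_6 → (5, 1, 3, 7, 1)
    λ_7 → (3, 0, 1, 5, 0)
    λ_8 → (5, 1, 3, 7, 1)
    λ_9 → (3, 7, 7, 4, 0)
    λ_10 → (3, 7, 7, 4, 0)
    λ_11 → (3, 0, 1, 5, 0)
    λ_12 → (3, 0, 1, 5, 0)
    λ_13 → (10, 1, 6, 1, 3)
    λ_14 → (1, 7, 9, 3, 2)
    λ_15 → (3, 0, 1, 5, 0)

The 15 indices split into 6 linkage classes (same alcove rep ⇔ same W_23-dot-orbit):

[[1, 4], [2, 9, 10], [3, 14], [5, 7, 11, 12, 15], [6, 8], [13]]


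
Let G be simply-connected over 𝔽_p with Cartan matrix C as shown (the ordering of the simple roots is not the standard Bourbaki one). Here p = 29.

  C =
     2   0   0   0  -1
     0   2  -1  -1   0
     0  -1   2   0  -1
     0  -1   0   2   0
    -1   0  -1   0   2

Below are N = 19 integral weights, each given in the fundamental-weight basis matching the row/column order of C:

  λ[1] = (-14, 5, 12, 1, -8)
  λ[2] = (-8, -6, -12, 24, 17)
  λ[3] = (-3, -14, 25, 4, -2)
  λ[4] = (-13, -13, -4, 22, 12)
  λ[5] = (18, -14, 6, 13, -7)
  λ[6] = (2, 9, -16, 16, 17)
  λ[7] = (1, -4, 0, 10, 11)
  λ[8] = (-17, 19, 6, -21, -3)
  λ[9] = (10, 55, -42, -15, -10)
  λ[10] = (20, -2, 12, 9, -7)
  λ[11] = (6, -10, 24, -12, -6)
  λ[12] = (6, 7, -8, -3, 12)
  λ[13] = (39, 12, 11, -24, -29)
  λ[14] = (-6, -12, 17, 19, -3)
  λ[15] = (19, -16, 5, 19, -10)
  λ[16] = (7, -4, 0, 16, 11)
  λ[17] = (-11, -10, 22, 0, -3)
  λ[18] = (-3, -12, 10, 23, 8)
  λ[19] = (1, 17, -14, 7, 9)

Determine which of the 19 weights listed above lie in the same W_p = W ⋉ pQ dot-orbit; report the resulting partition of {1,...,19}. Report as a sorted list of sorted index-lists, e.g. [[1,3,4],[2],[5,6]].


Type A_5, rank 5, |W|=720; reorder rows/cols to standard.

W_29-reps of the 19 weights in Ā_29 (same 5-coord order as C):

  λ_1 → (7, 1, 6, 1, 6) · λ_2 → (2, 11, 0, 9, 5) · λ_3 → (1, 5, 10, 8, 2) · λ_4 → (2, 1, 2, 8, 10) · λ_5 → (7, 1, 6, 1, 6) · λ_6 → (1, 5, 10, 8, 2) · λ_7 → (2, 1, 2, 8, 10) · λ_8 → (2, 11, 0, 9, 5) · λ_9 → (2, 1, 2, 8, 10) · λ_10 → (7, 1, 6, 1, 6) · λ_11 → (2, 11, 0, 9, 5) · λ_12 → (7, 1, 6, 1, 6) · λ_13 → (1, 5, 10, 8, 2) · λ_14 → (2, 11, 0, 9, 5) · λ_15 → (2, 3, 6, 2, 9) · λ_16 → (2, 1, 2, 8, 10) · λ_17 → (2, 1, 2, 8, 10) · λ_18 → (2, 11, 0, 9, 5) · λ_19 → (1, 5, 10, 8, 2)

Partition of {1..19} into 5 W_29-dot-orbits:

[[1, 5, 10, 12], [2, 8, 11, 14, 18], [3, 6, 13, 19], [4, 7, 9, 16, 17], [15]]


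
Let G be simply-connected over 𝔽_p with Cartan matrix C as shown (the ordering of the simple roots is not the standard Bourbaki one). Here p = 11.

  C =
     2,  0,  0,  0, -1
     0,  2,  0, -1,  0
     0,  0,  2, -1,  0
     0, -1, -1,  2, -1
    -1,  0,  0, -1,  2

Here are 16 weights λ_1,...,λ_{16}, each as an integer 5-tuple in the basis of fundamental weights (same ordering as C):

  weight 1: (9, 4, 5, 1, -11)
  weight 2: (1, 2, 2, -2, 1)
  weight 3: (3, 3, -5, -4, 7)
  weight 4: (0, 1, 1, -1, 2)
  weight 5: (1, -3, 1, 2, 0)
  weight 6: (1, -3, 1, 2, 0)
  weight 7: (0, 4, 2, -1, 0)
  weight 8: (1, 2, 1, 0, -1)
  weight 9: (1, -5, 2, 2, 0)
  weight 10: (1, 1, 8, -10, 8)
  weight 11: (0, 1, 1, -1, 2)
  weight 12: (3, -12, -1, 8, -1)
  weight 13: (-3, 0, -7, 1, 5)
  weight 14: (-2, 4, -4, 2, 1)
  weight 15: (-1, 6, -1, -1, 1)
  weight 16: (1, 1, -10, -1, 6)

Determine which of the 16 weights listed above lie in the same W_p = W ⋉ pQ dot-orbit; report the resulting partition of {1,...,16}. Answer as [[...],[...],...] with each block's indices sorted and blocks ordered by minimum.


Root system D_5: the 5×5 matrix C matches after relabeling.

Ā_11 reps of the 16 weights (D_5, coords as presented):

  [1] (2, 3, 2, 1, 0);  [2] (2, 2, 2, 1, 1);  [3] (2, 2, 2, 1, 1);  [4] (1, 2, 2, 0, 3);  [5] (2, 2, 2, 1, 1);  [6] (2, 2, 2, 1, 1);  [7] (1, 5, 3, 0, 1);  [8] (2, 3, 2, 1, 0);  [9] (2, 3, 2, 1, 0);  [10] (0, 7, 0, 0, 2);  [11] (1, 2, 2, 0, 3);  [12] (0, 7, 0, 0, 2);  [13] (2, 3, 2, 1, 0);  [14] (1, 5, 3, 0, 1);  [15] (0, 7, 0, 0, 2);  [16] (0, 7, 0, 0, 2)

These 16 weights hit 5 W_11-dot-orbits; sizes (4, 4, 2, 2, 4):

[[1, 8, 9, 13], [2, 3, 5, 6], [4, 11], [7, 14], [10, 12, 15, 16]]


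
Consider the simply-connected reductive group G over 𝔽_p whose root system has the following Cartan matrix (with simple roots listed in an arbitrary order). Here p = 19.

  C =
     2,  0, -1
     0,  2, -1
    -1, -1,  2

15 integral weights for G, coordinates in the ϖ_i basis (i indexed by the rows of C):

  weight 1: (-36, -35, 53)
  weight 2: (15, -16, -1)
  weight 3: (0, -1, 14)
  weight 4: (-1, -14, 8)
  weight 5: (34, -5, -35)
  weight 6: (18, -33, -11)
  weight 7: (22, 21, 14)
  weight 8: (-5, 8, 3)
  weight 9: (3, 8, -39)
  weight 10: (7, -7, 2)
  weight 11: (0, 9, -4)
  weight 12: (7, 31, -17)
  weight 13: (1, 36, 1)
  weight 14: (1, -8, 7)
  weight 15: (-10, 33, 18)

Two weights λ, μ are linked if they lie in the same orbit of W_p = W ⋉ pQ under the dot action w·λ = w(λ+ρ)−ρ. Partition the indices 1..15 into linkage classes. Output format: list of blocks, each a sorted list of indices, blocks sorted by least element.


Type A_3, rank 3, |W|=24; reorder rows/cols to standard.

Ā_19 reps of the 15 weights (A_3, coords as presented):

  λ_1 → (1, 0, 15);  λ_2 → (1, 0, 15);  λ_3 → (1, 0, 15);  λ_4 → (4, 9, 0);  λ_5 → (1, 0, 15);  λ_6 → (4, 9, 0);  λ_7 → (1, 0, 15);  λ_8 → (4, 9, 0);  λ_9 → (4, 9, 0);  λ_10 → (5, 3, 3);  λ_11 → (2, 7, 1);  λ_12 → (5, 3, 3);  λ_13 → (1, 2, 15);  λ_14 → (2, 7, 1);  λ_15 → (4, 9, 0)

The 15 indices split into 5 linkage classes (same alcove rep ⇔ same W_19-dot-orbit):

[[1, 2, 3, 5, 7], [4, 6, 8, 9, 15], [10, 12], [11, 14], [13]]


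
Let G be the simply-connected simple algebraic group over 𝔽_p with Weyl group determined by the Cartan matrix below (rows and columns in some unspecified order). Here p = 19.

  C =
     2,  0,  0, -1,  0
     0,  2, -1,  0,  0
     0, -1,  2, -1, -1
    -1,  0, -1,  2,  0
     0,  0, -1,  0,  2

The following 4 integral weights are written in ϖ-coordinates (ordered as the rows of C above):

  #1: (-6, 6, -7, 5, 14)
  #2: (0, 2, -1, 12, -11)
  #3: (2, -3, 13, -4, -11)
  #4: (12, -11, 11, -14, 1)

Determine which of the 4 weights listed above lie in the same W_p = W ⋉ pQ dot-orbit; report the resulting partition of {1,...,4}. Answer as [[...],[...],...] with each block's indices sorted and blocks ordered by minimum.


Cartan matrix: type D_5 (|W|=1920); un-permuting the 5 rows.

Folding the 4 weights λ_j+ρ into Ā_19 (reps in the given 5-coord order):

  1: (0, 1, 1, 2, 9);  2: (1, 7, 3, 2, 0);  3: (0, 1, 1, 2, 9);  4: (0, 1, 1, 2, 9)

Grouping the 4 weights by Ā_19-representative: 2 linkage classes.

[[1, 3, 4], [2]]


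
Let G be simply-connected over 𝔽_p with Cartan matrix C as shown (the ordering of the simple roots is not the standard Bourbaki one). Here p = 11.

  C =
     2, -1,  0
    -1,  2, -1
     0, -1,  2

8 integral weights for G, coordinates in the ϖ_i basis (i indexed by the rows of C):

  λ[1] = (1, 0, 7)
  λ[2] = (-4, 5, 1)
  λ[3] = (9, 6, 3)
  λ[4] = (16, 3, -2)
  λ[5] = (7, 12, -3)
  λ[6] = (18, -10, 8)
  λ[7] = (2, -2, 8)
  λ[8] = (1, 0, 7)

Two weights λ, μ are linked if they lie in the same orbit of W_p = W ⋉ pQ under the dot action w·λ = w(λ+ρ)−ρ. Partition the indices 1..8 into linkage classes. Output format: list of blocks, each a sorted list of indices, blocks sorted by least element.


Type A_3, rank 3, |W|=24; reorder rows/cols to standard.

Folding the 8 weights λ_j+ρ into Ā_11 (reps in the given 3-coord order):

    1: (2, 1, 8)
    2: (3, 3, 2)
    3: (0, 1, 6)
    4: (1, 6, 3)
    5: (2, 1, 8)
    6: (2, 1, 8)
    7: (2, 1, 8)
    8: (2, 1, 8)

The 8 indices split into 4 linkage classes (same alcove rep ⇔ same W_11-dot-orbit):

[[1, 5, 6, 7, 8], [2], [3], [4]]


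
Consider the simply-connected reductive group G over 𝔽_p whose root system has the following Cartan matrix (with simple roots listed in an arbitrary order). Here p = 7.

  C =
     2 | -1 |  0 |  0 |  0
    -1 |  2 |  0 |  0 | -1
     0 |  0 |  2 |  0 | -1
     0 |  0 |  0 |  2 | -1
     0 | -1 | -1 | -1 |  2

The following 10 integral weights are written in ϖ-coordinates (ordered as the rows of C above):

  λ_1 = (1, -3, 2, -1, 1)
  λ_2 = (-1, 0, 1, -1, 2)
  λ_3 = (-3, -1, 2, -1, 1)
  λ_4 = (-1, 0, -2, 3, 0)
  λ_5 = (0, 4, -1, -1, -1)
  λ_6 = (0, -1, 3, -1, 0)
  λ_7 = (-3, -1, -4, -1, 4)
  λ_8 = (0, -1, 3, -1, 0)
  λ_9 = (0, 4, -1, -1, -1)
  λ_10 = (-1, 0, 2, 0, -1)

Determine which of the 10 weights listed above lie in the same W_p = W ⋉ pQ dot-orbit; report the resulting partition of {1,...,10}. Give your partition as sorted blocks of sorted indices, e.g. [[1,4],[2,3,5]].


Dynkin diagram of C (from the 8 off-diagonal −1 entries): D_5.

W_7-reps of the 10 weights in Ā_7 (same 5-coord order as C):

  1: (0, 2, 3, 0, 0);  2: (2, 0, 2, 0, 1);  3: (0, 2, 3, 0, 0);  4: (0, 1, 1, 4, 0);  5: (1, 1, 0, 0, 0);  6: (1, 0, 4, 0, 1);  7: (0, 2, 3, 0, 0);  8: (1, 0, 4, 0, 1);  9: (1, 1, 0, 0, 0);  10: (0, 1, 3, 1, 0)

6 distinct reps among the 10 weights ⇒ 6 W_7-linkage classes:

[[1, 3, 7], [2], [4], [5, 9], [6, 8], [10]]


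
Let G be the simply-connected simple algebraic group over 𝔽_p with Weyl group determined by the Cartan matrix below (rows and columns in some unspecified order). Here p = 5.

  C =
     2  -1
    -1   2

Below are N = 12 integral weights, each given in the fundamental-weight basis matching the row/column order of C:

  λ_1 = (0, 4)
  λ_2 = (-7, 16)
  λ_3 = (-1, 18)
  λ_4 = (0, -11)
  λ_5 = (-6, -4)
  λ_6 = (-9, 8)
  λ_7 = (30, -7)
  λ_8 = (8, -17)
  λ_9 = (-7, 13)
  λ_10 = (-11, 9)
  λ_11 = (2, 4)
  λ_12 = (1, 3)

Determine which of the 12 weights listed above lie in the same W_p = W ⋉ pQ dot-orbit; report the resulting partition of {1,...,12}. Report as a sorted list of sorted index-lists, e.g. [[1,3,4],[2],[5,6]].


Root system A_2: the 2×2 matrix C matches after relabeling.

Folding the 12 weights λ_j+ρ into Ā_5 (reps in the given 2-coord order):

  λ_1 → (0, 4)
  λ_2 → (1, 3)
  λ_3 → (0, 4)
  λ_4 → (0, 4)
  λ_5 → (0, 2)
  λ_6 → (1, 3)
  λ_7 → (4, 0)
  λ_8 → (1, 3)
  λ_9 → (1, 3)
  λ_10 → (0, 5)
  λ_11 → (0, 2)
  λ_12 → (1, 3)

The 12 indices split into 5 linkage classes (same alcove rep ⇔ same W_5-dot-orbit):

[[1, 3, 4], [2, 6, 8, 9, 12], [5, 11], [7], [10]]


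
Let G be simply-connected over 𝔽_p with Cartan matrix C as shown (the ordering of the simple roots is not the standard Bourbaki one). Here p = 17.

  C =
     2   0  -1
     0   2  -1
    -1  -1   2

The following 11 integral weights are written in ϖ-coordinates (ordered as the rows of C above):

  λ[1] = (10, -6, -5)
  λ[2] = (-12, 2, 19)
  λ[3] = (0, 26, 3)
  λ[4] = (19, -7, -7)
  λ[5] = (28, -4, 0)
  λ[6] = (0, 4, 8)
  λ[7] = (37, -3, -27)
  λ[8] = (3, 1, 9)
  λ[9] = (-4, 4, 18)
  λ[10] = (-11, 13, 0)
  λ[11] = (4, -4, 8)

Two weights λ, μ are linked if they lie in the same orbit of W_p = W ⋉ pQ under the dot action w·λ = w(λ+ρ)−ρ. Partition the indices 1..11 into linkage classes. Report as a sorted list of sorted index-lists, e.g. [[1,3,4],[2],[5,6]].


A_3 Cartan matrix, 3 simple roots permuted; ρ=(1,1,1).

Ā_17 reps of the 11 weights (A_3, coords as presented):

  λ_1+ρ ↦ (2, 4, 5)
  λ_2+ρ ↦ (5, 3, 6)
  λ_3+ρ ↦ (4, 2, 10)
  λ_4+ρ ↦ (5, 3, 6)
  λ_5+ρ ↦ (4, 2, 10)
  λ_6+ρ ↦ (1, 5, 9)
  λ_7+ρ ↦ (2, 4, 5)
  λ_8+ρ ↦ (4, 2, 10)
  λ_9+ρ ↦ (4, 2, 10)
  λ_10+ρ ↦ (1, 5, 9)
  λ_11+ρ ↦ (5, 3, 6)

Grouping the 11 weights by Ā_17-representative: 4 linkage classes.

[[1, 7], [2, 4, 11], [3, 5, 8, 9], [6, 10]]


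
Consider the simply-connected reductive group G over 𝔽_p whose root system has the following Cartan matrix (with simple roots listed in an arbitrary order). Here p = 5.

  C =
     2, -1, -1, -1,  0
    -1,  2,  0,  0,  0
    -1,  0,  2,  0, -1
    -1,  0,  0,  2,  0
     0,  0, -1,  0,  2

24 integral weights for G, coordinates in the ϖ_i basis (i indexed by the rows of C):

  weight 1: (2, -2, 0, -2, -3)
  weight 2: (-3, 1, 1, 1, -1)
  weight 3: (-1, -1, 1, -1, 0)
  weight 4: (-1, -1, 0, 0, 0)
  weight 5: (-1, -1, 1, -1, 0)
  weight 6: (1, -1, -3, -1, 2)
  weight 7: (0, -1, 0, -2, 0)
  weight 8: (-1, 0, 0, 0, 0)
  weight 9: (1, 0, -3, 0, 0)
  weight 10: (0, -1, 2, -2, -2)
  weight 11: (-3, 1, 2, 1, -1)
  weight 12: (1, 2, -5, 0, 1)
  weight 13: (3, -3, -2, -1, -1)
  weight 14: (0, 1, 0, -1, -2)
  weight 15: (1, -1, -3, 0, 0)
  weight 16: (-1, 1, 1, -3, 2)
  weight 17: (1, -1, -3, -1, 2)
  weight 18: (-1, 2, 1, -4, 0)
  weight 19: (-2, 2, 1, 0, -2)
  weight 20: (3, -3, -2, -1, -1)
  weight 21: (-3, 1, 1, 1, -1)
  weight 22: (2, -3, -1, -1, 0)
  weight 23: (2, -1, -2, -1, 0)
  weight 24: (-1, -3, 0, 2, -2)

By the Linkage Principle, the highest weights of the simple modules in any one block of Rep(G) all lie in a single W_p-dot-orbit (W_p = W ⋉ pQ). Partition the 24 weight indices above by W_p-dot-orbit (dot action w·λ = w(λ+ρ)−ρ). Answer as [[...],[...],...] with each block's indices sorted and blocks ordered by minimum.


C ↔ D_5 under row/col permutation; |W(D_5)| = 1920.

Alcove-folded reps (p=5, 24 weights, presented ϖ-order):

  λ_1+ρ ↦ (0, 1, 1, 1, 1) · λ_2+ρ ↦ (2, 0, 0, 0, 0) · λ_3+ρ ↦ (0, 0, 2, 0, 1) · λ_4+ρ ↦ (0, 0, 1, 1, 1) · λ_5+ρ ↦ (0, 0, 2, 0, 1) · λ_6+ρ ↦ (0, 0, 2, 0, 1) · λ_7+ρ ↦ (0, 0, 1, 1, 1) · λ_8+ρ ↦ (0, 1, 1, 1, 1) · λ_9+ρ ↦ (0, 1, 1, 1, 1) · λ_10+ρ ↦ (0, 0, 1, 1, 1) · λ_11+ρ ↦ (2, 0, 0, 0, 0) · λ_12+ρ ↦ (0, 1, 1, 1, 1) · λ_13+ρ ↦ (1, 2, 0, 0, 1) · λ_14+ρ ↦ (1, 2, 0, 0, 1) · λ_15+ρ ↦ (0, 0, 1, 1, 1) · λ_16+ρ ↦ (0, 0, 2, 0, 1) · λ_17+ρ ↦ (0, 0, 2, 0, 1) · λ_18+ρ ↦ (2, 0, 0, 0, 0) · λ_19+ρ ↦ (1, 2, 0, 0, 1) · λ_20+ρ ↦ (1, 2, 0, 0, 1) · λ_21+ρ ↦ (2, 0, 0, 0, 0) · λ_22+ρ ↦ (1, 2, 0, 0, 1) · λ_23+ρ ↦ (2, 0, 0, 0, 0) · λ_24+ρ ↦ (0, 0, 1, 1, 1)

Partition of {1..24} into 5 W_5-dot-orbits:

[[1, 8, 9, 12], [2, 11, 18, 21, 23], [3, 5, 6, 16, 17], [4, 7, 10, 15, 24], [13, 14, 19, 20, 22]]


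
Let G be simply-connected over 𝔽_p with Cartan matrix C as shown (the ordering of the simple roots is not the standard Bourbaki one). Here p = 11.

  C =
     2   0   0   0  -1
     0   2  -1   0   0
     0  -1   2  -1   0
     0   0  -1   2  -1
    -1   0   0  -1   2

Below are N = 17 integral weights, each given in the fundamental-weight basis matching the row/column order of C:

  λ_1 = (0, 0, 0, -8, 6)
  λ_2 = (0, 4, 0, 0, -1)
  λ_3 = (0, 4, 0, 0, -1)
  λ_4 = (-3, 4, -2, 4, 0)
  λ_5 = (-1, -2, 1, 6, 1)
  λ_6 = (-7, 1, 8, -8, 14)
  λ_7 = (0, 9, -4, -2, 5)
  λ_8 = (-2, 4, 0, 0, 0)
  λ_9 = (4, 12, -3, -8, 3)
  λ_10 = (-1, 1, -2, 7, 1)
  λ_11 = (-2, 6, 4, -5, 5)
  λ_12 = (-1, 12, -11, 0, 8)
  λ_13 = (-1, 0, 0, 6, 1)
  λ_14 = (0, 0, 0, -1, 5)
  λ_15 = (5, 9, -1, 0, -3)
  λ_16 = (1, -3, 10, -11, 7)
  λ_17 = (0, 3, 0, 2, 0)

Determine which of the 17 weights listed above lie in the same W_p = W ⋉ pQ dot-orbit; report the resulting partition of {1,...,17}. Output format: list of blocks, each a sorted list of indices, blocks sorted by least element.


Root system A_5: the 5×5 matrix C matches after relabeling.

λ_j+ρ reflected into Ā_11 (⟨·,θ^∨⟩≤11); 5-tuples as given:

  1: (1, 5, 1, 1, 0);  2: (1, 5, 1, 1, 0);  3: (1, 5, 1, 1, 0);  4: (1, 4, 1, 3, 1);  5: (0, 1, 1, 7, 2);  6: (2, 2, 4, 3, 0);  7: (1, 4, 1, 3, 1);  8: (1, 5, 1, 1, 0);  9: (2, 2, 4, 3, 0);  10: (0, 1, 1, 7, 2);  11: (1, 4, 1, 3, 1);  12: (0, 1, 1, 7, 2);  13: (0, 1, 1, 7, 2);  14: (1, 1, 1, 0, 6);  15: (0, 5, 1, 0, 1);  16: (0, 1, 1, 7, 2);  17: (1, 4, 1, 3, 1)

The 17 indices split into 6 linkage classes (same alcove rep ⇔ same W_11-dot-orbit):

[[1, 2, 3, 8], [4, 7, 11, 17], [5, 10, 12, 13, 16], [6, 9], [14], [15]]


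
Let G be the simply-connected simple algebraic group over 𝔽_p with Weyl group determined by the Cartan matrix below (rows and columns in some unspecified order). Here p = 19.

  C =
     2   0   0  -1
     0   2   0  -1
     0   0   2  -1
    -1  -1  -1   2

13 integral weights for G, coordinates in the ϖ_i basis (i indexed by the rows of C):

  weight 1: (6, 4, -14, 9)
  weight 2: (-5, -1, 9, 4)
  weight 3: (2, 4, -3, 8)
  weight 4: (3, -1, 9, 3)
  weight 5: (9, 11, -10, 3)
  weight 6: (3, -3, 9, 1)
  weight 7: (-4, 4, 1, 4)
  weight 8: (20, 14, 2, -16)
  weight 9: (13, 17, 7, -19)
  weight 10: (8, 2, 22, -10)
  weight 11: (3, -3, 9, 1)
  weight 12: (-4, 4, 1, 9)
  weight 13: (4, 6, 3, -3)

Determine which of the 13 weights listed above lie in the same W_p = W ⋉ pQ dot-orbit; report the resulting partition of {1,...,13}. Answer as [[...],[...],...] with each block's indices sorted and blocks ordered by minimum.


D_4 Cartan matrix, 4 simple roots permuted; ρ=(1,1,1,1).

W_19-reps of the 13 weights in Ā_19 (same 4-coord order as C):

  λ_1+ρ ↦ (4, 2, 10, 0)
  λ_2+ρ ↦ (4, 0, 10, 1)
  λ_3+ρ ↦ (3, 5, 2, 2)
  λ_4+ρ ↦ (4, 0, 10, 1)
  λ_5+ρ ↦ (3, 5, 2, 2)
  λ_6+ρ ↦ (4, 2, 10, 0)
  λ_7+ρ ↦ (3, 5, 2, 2)
  λ_8+ρ ↦ (4, 2, 10, 0)
  λ_9+ρ ↦ (4, 0, 10, 1)
  λ_10+ρ ↦ (4, 2, 10, 0)
  λ_11+ρ ↦ (4, 2, 10, 0)
  λ_12+ρ ↦ (3, 5, 2, 2)
  λ_13+ρ ↦ (3, 5, 2, 2)

Linkage partition of the 13 weights (3 classes, p=19):

[[1, 6, 8, 10, 11], [2, 4, 9], [3, 5, 7, 12, 13]]


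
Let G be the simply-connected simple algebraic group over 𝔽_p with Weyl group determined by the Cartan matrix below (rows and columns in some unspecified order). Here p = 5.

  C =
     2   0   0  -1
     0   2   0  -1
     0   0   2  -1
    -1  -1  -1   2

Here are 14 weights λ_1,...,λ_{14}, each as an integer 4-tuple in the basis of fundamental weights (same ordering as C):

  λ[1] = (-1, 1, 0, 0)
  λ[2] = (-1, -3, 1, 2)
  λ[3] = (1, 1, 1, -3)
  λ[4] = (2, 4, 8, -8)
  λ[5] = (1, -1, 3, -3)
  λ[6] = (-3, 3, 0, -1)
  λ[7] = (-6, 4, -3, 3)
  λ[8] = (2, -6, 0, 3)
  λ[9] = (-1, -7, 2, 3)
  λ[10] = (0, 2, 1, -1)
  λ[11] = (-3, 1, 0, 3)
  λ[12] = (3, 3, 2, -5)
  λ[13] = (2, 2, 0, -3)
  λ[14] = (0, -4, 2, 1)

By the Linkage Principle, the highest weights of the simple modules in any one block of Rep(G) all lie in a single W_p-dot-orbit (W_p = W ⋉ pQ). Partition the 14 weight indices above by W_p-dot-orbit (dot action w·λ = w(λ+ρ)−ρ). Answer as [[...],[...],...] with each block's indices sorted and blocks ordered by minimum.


Root system D_4: the 4×4 matrix C matches after relabeling.

W_5-reps of the 14 weights in Ā_5 (same 4-coord order as C):

  1: (0, 2, 1, 1)
  2: (0, 2, 2, 0)
  3: (0, 0, 0, 2)
  4: (0, 2, 2, 0)
  5: (0, 2, 2, 0)
  6: (0, 2, 1, 1)
  7: (0, 0, 1, 1)
  8: (0, 2, 2, 0)
  9: (0, 2, 1, 1)
  10: (0, 2, 1, 1)
  11: (0, 0, 1, 1)
  12: (0, 0, 1, 1)
  13: (1, 1, 1, 1)
  14: (0, 2, 2, 0)

Partition of {1..14} into 5 W_5-dot-orbits:

[[1, 6, 9, 10], [2, 4, 5, 8, 14], [3], [7, 11, 12], [13]]


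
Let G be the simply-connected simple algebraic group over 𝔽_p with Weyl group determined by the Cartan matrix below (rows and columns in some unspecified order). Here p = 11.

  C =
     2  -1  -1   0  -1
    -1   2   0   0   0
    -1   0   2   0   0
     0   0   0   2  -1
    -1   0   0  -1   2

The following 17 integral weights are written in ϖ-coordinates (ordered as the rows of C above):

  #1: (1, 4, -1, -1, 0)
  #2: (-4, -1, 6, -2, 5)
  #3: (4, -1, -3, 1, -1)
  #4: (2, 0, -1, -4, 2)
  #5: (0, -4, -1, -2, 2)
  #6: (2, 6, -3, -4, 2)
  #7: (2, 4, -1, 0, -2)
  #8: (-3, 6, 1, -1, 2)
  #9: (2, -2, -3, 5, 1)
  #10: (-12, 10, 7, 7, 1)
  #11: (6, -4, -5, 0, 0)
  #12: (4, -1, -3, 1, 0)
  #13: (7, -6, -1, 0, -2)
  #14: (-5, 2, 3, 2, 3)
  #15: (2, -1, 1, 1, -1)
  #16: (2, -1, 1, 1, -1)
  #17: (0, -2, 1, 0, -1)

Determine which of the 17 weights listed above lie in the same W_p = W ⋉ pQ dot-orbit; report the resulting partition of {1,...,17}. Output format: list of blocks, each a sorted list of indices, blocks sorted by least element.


Type D_5, rank 5, |W|=1920; reorder rows/cols to standard.

λ_j+ρ reflected into Ā_11 (⟨·,θ^∨⟩≤11); 5-tuples as given:

  λ_1+ρ ↦ (2, 5, 0, 0, 1) · λ_2+ρ ↦ (0, 3, 4, 1, 1) · λ_3+ρ ↦ (3, 0, 2, 2, 0) · λ_4+ρ ↦ (3, 1, 0, 3, 0) · λ_5+ρ ↦ (0, 1, 2, 1, 0) · λ_6+ρ ↦ (2, 5, 0, 0, 1) · λ_7+ρ ↦ (2, 5, 0, 0, 1) · λ_8+ρ ↦ (2, 5, 0, 0, 1) · λ_9+ρ ↦ (0, 1, 2, 6, 0) · λ_10+ρ ↦ (0, 1, 2, 1, 0) · λ_11+ρ ↦ (0, 3, 4, 1, 1) · λ_12+ρ ↦ (3, 0, 2, 2, 0) · λ_13+ρ ↦ (2, 5, 0, 0, 1) · λ_14+ρ ↦ (3, 1, 0, 3, 0) · λ_15+ρ ↦ (3, 0, 2, 2, 0) · λ_16+ρ ↦ (3, 0, 2, 2, 0) · λ_17+ρ ↦ (0, 1, 2, 1, 0)

6 distinct reps among the 17 weights ⇒ 6 W_11-linkage classes:

[[1, 6, 7, 8, 13], [2, 11], [3, 12, 15, 16], [4, 14], [5, 10, 17], [9]]


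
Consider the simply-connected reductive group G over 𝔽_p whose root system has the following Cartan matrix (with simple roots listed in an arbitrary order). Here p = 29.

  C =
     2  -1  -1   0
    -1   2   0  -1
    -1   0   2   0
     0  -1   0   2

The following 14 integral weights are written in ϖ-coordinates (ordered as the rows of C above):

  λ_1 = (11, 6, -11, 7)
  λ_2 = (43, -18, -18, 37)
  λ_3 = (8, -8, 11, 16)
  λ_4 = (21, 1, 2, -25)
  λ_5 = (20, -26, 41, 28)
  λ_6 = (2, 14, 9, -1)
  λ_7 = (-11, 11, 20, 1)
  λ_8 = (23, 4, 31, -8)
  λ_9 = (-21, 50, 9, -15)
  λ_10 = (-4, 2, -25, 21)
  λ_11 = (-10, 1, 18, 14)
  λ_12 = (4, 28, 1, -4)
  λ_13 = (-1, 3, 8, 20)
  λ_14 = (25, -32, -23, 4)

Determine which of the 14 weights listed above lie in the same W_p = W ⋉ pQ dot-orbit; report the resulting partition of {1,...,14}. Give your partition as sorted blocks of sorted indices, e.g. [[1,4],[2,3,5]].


A_4 Cartan matrix, 4 simple roots permuted; ρ=(1,1,1,1).

Alcove-folded reps (p=29, 14 weights, presented ϖ-order):

    1: (2, 7, 10, 8)
    2: (2, 7, 10, 8)
    3: (2, 7, 10, 8)
    4: (0, 22, 3, 2)
    5: (0, 4, 4, 16)
    6: (3, 15, 10, 0)
    7: (10, 2, 11, 2)
    8: (0, 22, 3, 2)
    9: (2, 7, 10, 8)
    10: (0, 22, 3, 2)
    11: (2, 7, 10, 8)
    12: (0, 22, 3, 2)
    13: (0, 4, 4, 16)
    14: (0, 22, 3, 2)

Linkage partition of the 14 weights (5 classes, p=29):

[[1, 2, 3, 9, 11], [4, 8, 10, 12, 14], [5, 13], [6], [7]]


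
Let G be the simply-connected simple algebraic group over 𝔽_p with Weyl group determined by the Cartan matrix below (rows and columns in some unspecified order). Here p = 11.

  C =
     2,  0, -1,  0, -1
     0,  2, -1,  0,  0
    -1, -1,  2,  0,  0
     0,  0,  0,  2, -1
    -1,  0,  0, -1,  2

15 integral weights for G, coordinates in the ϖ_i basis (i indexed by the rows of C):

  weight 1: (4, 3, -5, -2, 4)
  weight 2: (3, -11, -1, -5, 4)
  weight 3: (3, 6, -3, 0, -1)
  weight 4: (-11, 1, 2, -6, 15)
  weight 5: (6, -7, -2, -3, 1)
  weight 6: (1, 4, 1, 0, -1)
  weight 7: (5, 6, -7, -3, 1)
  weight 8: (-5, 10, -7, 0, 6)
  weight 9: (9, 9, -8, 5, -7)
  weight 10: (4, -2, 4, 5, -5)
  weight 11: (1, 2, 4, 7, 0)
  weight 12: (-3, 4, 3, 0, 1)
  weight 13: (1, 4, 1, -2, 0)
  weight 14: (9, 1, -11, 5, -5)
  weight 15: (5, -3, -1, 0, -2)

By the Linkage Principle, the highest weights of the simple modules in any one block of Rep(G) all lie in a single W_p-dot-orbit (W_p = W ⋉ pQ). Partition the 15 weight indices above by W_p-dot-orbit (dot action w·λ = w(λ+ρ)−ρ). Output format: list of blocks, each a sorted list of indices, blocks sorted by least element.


A_5 Cartan matrix, 5 simple roots permuted; ρ=(1,1,1,1,1).

Ā_11 reps of the 15 weights (A_5, coords as presented):

  [1] (1, 0, 4, 1, 4)
  [2] (1, 0, 4, 1, 4)
  [3] (2, 5, 2, 1, 0)
  [4] (3, 0, 2, 0, 1)
  [5] (0, 1, 6, 2, 0)
  [6] (2, 5, 2, 1, 0)
  [7] (0, 1, 6, 2, 0)
  [8] (3, 1, 4, 2, 1)
  [9] (3, 1, 4, 2, 1)
  [10] (1, 0, 4, 1, 4)
  [11] (2, 5, 0, 0, 1)
  [12] (2, 5, 2, 1, 0)
  [13] (2, 5, 2, 1, 0)
  [14] (2, 5, 2, 1, 0)
  [15] (3, 0, 2, 0, 1)

Grouping the 15 weights by Ā_11-representative: 6 linkage classes.

[[1, 2, 10], [3, 6, 12, 13, 14], [4, 15], [5, 7], [8, 9], [11]]


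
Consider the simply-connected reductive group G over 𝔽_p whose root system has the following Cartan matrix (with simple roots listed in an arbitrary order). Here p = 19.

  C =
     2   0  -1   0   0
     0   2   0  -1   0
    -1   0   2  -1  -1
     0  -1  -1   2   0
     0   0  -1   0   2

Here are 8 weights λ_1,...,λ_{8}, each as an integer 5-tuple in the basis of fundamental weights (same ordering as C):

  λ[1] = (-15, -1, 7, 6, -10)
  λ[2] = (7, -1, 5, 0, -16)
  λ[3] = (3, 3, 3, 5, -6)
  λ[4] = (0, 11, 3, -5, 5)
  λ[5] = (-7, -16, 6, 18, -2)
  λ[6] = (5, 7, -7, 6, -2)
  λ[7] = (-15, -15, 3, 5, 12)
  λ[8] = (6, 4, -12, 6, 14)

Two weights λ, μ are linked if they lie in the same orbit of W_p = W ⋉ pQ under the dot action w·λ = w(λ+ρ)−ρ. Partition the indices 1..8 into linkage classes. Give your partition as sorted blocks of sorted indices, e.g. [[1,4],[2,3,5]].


Root system D_5: the 5×5 matrix C matches after relabeling.

Alcove-folded reps (p=19, 8 weights, presented ϖ-order):

  1: (1, 8, 0, 0, 6)
  2: (1, 8, 0, 0, 6)
  3: (3, 4, 1, 1, 4)
  4: (1, 8, 0, 0, 6)
  5: (1, 8, 0, 0, 6)
  6: (1, 8, 0, 0, 6)
  7: (3, 4, 1, 1, 4)
  8: (4, 1, 3, 0, 4)

3 distinct reps among the 8 weights ⇒ 3 W_19-linkage classes:

[[1, 2, 4, 5, 6], [3, 7], [8]]


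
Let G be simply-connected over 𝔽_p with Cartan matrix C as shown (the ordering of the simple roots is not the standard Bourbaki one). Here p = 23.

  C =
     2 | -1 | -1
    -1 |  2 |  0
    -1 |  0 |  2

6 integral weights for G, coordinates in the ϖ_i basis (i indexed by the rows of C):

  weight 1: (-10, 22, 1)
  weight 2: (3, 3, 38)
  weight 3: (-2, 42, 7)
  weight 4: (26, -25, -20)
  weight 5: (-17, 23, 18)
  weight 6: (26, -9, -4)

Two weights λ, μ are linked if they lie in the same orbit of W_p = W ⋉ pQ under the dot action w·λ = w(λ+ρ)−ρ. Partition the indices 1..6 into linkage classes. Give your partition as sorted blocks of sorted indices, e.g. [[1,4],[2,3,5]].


A_3 Cartan matrix, 3 simple roots permuted; ρ=(1,1,1).

Alcove-folded reps (p=23, 6 weights, presented ϖ-order):

    1: (2, 14, 7)
    2: (15, 4, 1)
    3: (15, 4, 1)
    4: (15, 4, 1)
    5: (15, 4, 1)
    6: (15, 4, 1)

Linkage partition of the 6 weights (2 classes, p=23):

[[1], [2, 3, 4, 5, 6]]


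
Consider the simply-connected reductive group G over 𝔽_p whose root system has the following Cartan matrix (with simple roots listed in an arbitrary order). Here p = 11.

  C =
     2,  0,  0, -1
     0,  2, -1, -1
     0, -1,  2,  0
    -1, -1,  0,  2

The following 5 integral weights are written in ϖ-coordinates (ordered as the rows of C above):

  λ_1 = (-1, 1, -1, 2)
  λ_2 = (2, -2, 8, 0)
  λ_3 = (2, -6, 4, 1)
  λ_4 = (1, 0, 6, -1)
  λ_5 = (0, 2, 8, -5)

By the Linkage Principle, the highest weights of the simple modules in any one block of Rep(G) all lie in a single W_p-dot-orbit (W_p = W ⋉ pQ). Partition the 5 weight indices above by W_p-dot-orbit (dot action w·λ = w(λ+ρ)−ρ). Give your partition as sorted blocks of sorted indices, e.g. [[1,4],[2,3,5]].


Dynkin diagram of C (from the 6 off-diagonal −1 entries): A_4.

W_11-reps of the 5 weights in Ā_11 (same 4-coord order as C):

  λ_1 → (0, 2, 0, 3);  λ_2 → (2, 1, 7, 0);  λ_3 → (0, 2, 0, 3);  λ_4 → (2, 1, 7, 0);  λ_5 → (2, 1, 7, 0)

2 distinct reps among the 5 weights ⇒ 2 W_11-linkage classes:

[[1, 3], [2, 4, 5]]


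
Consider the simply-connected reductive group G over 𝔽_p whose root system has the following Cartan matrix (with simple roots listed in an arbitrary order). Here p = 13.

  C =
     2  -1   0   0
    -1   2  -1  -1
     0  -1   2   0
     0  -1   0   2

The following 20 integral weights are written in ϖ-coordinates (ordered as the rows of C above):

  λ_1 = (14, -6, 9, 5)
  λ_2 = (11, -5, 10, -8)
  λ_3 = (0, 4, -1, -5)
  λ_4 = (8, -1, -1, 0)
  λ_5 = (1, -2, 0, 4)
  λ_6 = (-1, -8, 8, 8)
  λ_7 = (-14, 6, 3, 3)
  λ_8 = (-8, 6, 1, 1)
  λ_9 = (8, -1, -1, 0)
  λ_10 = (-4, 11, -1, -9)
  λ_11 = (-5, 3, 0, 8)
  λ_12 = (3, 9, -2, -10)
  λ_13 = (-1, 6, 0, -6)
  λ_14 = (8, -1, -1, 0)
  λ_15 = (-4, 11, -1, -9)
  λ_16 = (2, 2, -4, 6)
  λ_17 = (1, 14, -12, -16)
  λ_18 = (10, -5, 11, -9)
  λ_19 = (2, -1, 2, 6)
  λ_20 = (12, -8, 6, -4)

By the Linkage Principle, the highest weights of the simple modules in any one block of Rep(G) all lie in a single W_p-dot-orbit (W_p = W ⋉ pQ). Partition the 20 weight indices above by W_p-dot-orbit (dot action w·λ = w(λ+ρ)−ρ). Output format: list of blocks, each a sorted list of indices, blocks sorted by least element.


Type D_4, rank 4, |W|=192; reorder rows/cols to standard.

λ_j+ρ reflected into Ā_13 (⟨·,θ^∨⟩≤13); 4-tuples as given:

  1: (0, 2, 1, 5)
  2: (1, 1, 0, 4)
  3: (1, 1, 0, 4)
  4: (9, 0, 0, 1)
  5: (1, 1, 0, 4)
  6: (7, 0, 2, 2)
  7: (7, 0, 2, 2)
  8: (7, 0, 2, 2)
  9: (9, 0, 0, 1)
  10: (3, 1, 0, 8)
  11: (3, 1, 0, 8)
  12: (3, 1, 0, 8)
  13: (0, 2, 1, 5)
  14: (9, 0, 0, 1)
  15: (3, 1, 0, 8)
  16: (3, 0, 3, 7)
  17: (7, 0, 2, 2)
  18: (1, 1, 0, 4)
  19: (3, 0, 3, 7)
  20: (3, 0, 3, 7)

6 distinct reps among the 20 weights ⇒ 6 W_13-linkage classes:

[[1, 13], [2, 3, 5, 18], [4, 9, 14], [6, 7, 8, 17], [10, 11, 12, 15], [16, 19, 20]]


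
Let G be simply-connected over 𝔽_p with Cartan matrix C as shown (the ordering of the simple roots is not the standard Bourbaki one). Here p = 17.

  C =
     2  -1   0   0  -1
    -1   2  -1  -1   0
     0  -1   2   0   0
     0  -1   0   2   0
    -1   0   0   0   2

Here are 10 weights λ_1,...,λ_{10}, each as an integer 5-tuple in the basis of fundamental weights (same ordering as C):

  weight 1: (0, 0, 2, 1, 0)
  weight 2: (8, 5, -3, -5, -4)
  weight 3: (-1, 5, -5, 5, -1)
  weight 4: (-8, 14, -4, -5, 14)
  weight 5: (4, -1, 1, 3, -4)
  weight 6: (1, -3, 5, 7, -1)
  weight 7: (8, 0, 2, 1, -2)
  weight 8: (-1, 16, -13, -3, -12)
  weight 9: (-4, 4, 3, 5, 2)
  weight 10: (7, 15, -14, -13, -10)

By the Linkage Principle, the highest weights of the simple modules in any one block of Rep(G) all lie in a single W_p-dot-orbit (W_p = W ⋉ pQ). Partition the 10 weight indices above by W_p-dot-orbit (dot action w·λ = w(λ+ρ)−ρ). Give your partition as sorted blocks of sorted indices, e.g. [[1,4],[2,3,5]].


Type D_5, rank 5, |W|=1920; reorder rows/cols to standard.

W_17-reps of the 10 weights in Ā_17 (same 5-coord order as C):

    λ_1+ρ ↦ (1, 1, 3, 2, 1)
    λ_2+ρ ↦ (2, 0, 2, 4, 3)
    λ_3+ρ ↦ (0, 2, 4, 6, 0)
    λ_4+ρ ↦ (1, 1, 3, 2, 1)
    λ_5+ρ ↦ (2, 0, 2, 4, 3)
    λ_6+ρ ↦ (0, 2, 4, 6, 0)
    λ_7+ρ ↦ (1, 1, 3, 2, 1)
    λ_8+ρ ↦ (0, 2, 4, 6, 0)
    λ_9+ρ ↦ (0, 2, 4, 6, 0)
    λ_10+ρ ↦ (1, 1, 3, 2, 1)

The 10 indices split into 3 linkage classes (same alcove rep ⇔ same W_17-dot-orbit):

[[1, 4, 7, 10], [2, 5], [3, 6, 8, 9]]
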